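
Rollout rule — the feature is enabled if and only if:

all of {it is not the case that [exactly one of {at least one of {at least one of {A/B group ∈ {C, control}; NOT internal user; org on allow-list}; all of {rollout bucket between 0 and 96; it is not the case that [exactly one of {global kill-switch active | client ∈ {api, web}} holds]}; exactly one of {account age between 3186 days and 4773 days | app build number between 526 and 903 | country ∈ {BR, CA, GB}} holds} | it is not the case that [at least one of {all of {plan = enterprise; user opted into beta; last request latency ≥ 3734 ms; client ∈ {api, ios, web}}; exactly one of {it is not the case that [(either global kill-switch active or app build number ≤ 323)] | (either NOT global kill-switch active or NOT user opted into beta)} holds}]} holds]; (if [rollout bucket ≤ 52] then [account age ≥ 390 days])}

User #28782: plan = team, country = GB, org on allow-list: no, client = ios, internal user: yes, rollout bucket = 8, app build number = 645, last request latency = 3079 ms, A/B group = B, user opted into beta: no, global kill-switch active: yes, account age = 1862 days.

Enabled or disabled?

Enabled

Atomic conditions:
  A/B group ∈ {C, control}: B is not in the set → false
  NOT internal user: yes → false
  org on allow-list: no → false
  rollout bucket between 0 and 96: 8 in [0, 96] is true
  global kill-switch active: yes → true
  client ∈ {api, web}: ios is not in the set → false
  account age between 3186 days and 4773 days: 1862 in [3186, 4773] is false
  app build number between 526 and 903: 645 in [526, 903] is true
  country ∈ {BR, CA, GB}: GB is in the set → true
  plan = enterprise: team == enterprise is false
  user opted into beta: no → false
  last request latency ≥ 3734 ms: 3079 ≥ 3734 is false
  client ∈ {api, ios, web}: ios is in the set → true
  app build number ≤ 323: 645 ≤ 323 is false
  NOT global kill-switch active: yes → false
  NOT user opted into beta: no → true
  rollout bucket ≤ 52: 8 ≤ 52 is true
  account age ≥ 390 days: 1862 ≥ 390 is true
Combine:
[1.1.1.1] false OR false OR false = false
[1.1.1.2.2.1] exactly-one(true, false) = true
[1.1.1.2.2] NOT true = false
[1.1.1.2] true AND false = false
[1.1.1.3] exactly-one(false, true, true) = false
[1.1.1] false OR false OR false = false
[1.1.2.1.1] false AND false AND false AND true = false
[1.1.2.1.2.1.1] true OR false = true
[1.1.2.1.2.1] NOT true = false
[1.1.2.1.2.2] false OR true = true
[1.1.2.1.2] exactly-one(false, true) = true
[1.1.2.1] false OR true = true
[1.1.2] NOT true = false
[1.1] exactly-one(false, false) = false
[1] NOT false = true
[2] true → true = true
[root] true AND true = true
Overall: true → enabled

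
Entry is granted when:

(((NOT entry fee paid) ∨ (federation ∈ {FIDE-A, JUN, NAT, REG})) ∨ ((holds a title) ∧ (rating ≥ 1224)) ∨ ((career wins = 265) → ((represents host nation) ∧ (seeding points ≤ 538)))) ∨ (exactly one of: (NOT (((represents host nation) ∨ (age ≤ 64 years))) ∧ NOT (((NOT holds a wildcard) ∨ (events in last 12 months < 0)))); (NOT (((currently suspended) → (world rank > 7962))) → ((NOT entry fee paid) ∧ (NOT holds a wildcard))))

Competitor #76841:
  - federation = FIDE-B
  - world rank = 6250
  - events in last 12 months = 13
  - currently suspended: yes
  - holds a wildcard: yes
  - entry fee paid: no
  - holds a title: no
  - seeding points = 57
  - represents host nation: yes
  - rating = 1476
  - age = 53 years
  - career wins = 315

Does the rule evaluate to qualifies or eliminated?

Atomic conditions:
  NOT entry fee paid: no → true
  federation ∈ {FIDE-A, JUN, NAT, REG}: FIDE-B is not in the set → false
  holds a title: no → false
  rating ≥ 1224: 1476 ≥ 1224 is true
  career wins = 265: 315 == 265 is false
  represents host nation: yes → true
  seeding points ≤ 538: 57 ≤ 538 is true
  age ≤ 64 years: 53 ≤ 64 is true
  NOT holds a wildcard: yes → false
  events in last 12 months < 0: 13 < 0 is false
  currently suspended: yes → true
  world rank > 7962: 6250 > 7962 is false
Combine:
[1.1] true OR false = true
[1.2] false AND true = false
[1.3.2] true AND true = true
[1.3] false → true (antecedent false ⇒ implication holds) = true
[1] true OR false OR true = true
[2.1.1.1] true OR true = true
[2.1.1] NOT true = false
[2.1.2.1] false OR false = false
[2.1.2] NOT false = true
[2.1] false AND true = false
[2.2.1.1] true → false = false
[2.2.1] NOT false = true
[2.2.2] true AND false = false
[2.2] true → false = false
[2] exactly-one(false, false) = false
[root] true OR false = true
Overall: true → qualifies

Qualifies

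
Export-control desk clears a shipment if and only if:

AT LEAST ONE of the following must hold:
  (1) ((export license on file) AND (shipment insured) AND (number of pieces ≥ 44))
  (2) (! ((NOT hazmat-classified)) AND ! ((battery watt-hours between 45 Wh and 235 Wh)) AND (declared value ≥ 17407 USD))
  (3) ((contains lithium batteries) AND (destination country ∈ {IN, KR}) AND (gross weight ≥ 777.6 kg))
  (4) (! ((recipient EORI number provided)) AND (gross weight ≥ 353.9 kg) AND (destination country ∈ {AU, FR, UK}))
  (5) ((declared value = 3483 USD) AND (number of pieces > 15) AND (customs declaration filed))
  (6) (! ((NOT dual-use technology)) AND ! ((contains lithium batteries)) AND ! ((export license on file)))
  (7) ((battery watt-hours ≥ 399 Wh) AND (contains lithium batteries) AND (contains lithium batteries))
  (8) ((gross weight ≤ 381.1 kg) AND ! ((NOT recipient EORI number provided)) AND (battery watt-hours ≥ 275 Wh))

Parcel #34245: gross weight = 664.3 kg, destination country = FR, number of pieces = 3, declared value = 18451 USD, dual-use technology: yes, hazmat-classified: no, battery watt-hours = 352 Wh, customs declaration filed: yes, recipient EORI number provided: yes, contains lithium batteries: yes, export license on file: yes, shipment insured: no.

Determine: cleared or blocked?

Blocked

Atomic conditions:
  export license on file: yes → true
  shipment insured: no → false
  number of pieces ≥ 44: 3 ≥ 44 is false
  NOT hazmat-classified: no → true
  battery watt-hours between 45 Wh and 235 Wh: 352 in [45, 235] is false
  declared value ≥ 17407 USD: 18451 ≥ 17407 is true
  contains lithium batteries: yes → true
  destination country ∈ {IN, KR}: FR is not in the set → false
  gross weight ≥ 777.6 kg: 664.3 ≥ 777.6 is false
  recipient EORI number provided: yes → true
  gross weight ≥ 353.9 kg: 664.3 ≥ 353.9 is true
  destination country ∈ {AU, FR, UK}: FR is in the set → true
  declared value = 3483 USD: 18451 == 3483 is false
  number of pieces > 15: 3 > 15 is false
  customs declaration filed: yes → true
  NOT dual-use technology: yes → false
  battery watt-hours ≥ 399 Wh: 352 ≥ 399 is false
  gross weight ≤ 381.1 kg: 664.3 ≤ 381.1 is false
  NOT recipient EORI number provided: yes → false
  battery watt-hours ≥ 275 Wh: 352 ≥ 275 is true
Combine:
[1] true AND false AND false = false
[2.1] NOT true = false
[2.2] NOT false = true
[2] false AND true AND true = false
[3] true AND false AND false = false
[4.1] NOT true = false
[4] false AND true AND true = false
[5] false AND false AND true = false
[6.1] NOT false = true
[6.2] NOT true = false
[6.3] NOT true = false
[6] true AND false AND false = false
[7] false AND true AND true = false
[8.2] NOT false = true
[8] false AND true AND true = false
[root] false OR false OR false OR false OR false OR false OR false OR false = false
Overall: false → blocked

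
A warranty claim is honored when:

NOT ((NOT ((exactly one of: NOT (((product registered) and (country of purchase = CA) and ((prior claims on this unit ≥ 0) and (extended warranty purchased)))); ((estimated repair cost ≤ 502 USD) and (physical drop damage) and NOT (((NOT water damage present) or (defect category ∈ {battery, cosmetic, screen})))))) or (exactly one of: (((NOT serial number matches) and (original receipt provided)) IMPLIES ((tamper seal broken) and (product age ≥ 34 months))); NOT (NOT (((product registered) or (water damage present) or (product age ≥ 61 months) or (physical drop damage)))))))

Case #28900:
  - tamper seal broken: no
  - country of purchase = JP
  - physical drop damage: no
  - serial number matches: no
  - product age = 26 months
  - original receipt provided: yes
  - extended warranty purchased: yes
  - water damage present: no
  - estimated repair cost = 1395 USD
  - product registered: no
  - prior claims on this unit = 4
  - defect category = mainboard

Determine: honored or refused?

Atomic conditions:
  product registered: no → false
  country of purchase = CA: JP == CA is false
  prior claims on this unit ≥ 0: 4 ≥ 0 is true
  extended warranty purchased: yes → true
  estimated repair cost ≤ 502 USD: 1395 ≤ 502 is false
  physical drop damage: no → false
  NOT water damage present: no → true
  defect category ∈ {battery, cosmetic, screen}: mainboard is not in the set → false
  NOT serial number matches: no → true
  original receipt provided: yes → true
  tamper seal broken: no → false
  product age ≥ 34 months: 26 ≥ 34 is false
  water damage present: no → false
  product age ≥ 61 months: 26 ≥ 61 is false
Combine:
[1.1.1.1.1.3] true AND true = true
[1.1.1.1.1] false AND false AND true = false
[1.1.1.1] NOT false = true
[1.1.1.2.3.1] true OR false = true
[1.1.1.2.3] NOT true = false
[1.1.1.2] false AND false AND false = false
[1.1.1] exactly-one(true, false) = true
[1.1] NOT true = false
[1.2.1.1] true AND true = true
[1.2.1.2] false AND false = false
[1.2.1] true → false = false
[1.2.2.1.1] false OR false OR false OR false = false
[1.2.2.1] NOT false = true
[1.2.2] NOT true = false
[1.2] exactly-one(false, false) = false
[1] false OR false = false
[root] NOT false = true
Overall: true → honored

Honored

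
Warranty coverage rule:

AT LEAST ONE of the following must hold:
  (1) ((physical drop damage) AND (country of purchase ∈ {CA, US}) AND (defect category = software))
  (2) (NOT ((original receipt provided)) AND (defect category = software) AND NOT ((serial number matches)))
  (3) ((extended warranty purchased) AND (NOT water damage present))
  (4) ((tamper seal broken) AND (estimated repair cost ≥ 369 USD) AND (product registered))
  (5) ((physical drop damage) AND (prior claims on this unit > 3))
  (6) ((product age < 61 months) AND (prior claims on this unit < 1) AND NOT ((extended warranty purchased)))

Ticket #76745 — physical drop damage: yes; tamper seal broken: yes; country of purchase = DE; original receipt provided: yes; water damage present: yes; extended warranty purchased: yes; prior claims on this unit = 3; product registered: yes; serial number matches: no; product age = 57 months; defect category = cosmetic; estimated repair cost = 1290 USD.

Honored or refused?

Atomic conditions:
  physical drop damage: yes → true
  country of purchase ∈ {CA, US}: DE is not in the set → false
  defect category = software: cosmetic == software is false
  original receipt provided: yes → true
  serial number matches: no → false
  extended warranty purchased: yes → true
  NOT water damage present: yes → false
  tamper seal broken: yes → true
  estimated repair cost ≥ 369 USD: 1290 ≥ 369 is true
  product registered: yes → true
  prior claims on this unit > 3: 3 > 3 is false
  product age < 61 months: 57 < 61 is true
  prior claims on this unit < 1: 3 < 1 is false
Combine:
[1] true AND false AND false = false
[2.1] NOT true = false
[2.3] NOT false = true
[2] false AND false AND true = false
[3] true AND false = false
[4] true AND true AND true = true
[5] true AND false = false
[6.3] NOT true = false
[6] true AND false AND false = false
[root] false OR false OR false OR true OR false OR false = true
Overall: true → honored

Honored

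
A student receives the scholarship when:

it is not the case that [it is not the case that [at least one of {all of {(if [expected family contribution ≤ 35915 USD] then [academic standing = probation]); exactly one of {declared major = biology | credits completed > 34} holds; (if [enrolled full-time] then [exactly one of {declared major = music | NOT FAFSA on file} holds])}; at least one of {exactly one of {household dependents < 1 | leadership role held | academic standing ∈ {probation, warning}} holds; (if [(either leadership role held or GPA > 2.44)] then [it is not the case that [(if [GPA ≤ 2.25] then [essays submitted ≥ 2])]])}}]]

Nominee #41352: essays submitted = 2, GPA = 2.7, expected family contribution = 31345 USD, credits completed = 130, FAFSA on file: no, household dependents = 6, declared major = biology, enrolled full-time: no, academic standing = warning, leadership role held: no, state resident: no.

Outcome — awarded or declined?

Awarded

Atomic conditions:
  expected family contribution ≤ 35915 USD: 31345 ≤ 35915 is true
  academic standing = probation: warning == probation is false
  declared major = biology: biology == biology is true
  credits completed > 34: 130 > 34 is true
  enrolled full-time: no → false
  declared major = music: biology == music is false
  NOT FAFSA on file: no → true
  household dependents < 1: 6 < 1 is false
  leadership role held: no → false
  academic standing ∈ {probation, warning}: warning is in the set → true
  GPA > 2.44: 2.7 > 2.44 is true
  GPA ≤ 2.25: 2.7 ≤ 2.25 is false
  essays submitted ≥ 2: 2 ≥ 2 is true
Combine:
[1.1.1.1] true → false = false
[1.1.1.2] exactly-one(true, true) = false
[1.1.1.3.2] exactly-one(false, true) = true
[1.1.1.3] false → true (antecedent false ⇒ implication holds) = true
[1.1.1] false AND false AND true = false
[1.1.2.1] exactly-one(false, false, true) = true
[1.1.2.2.1] false OR true = true
[1.1.2.2.2.1] false → true (antecedent false ⇒ implication holds) = true
[1.1.2.2.2] NOT true = false
[1.1.2.2] true → false = false
[1.1.2] true OR false = true
[1.1] false OR true = true
[1] NOT true = false
[root] NOT false = true
Overall: true → awarded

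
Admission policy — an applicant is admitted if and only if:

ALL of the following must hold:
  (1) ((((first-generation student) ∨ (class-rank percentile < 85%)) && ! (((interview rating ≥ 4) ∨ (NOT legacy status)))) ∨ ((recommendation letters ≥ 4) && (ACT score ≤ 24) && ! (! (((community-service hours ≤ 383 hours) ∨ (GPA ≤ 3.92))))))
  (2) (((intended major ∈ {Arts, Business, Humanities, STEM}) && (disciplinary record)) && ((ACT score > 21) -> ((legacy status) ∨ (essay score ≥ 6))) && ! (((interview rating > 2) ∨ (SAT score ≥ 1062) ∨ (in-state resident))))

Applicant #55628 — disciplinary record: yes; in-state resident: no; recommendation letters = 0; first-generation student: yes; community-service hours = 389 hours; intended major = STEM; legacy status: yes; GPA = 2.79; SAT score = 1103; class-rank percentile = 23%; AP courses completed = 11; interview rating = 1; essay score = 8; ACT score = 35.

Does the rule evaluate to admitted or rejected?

Atomic conditions:
  first-generation student: yes → true
  class-rank percentile < 85%: 23 < 85 is true
  interview rating ≥ 4: 1 ≥ 4 is false
  NOT legacy status: yes → false
  recommendation letters ≥ 4: 0 ≥ 4 is false
  ACT score ≤ 24: 35 ≤ 24 is false
  community-service hours ≤ 383 hours: 389 ≤ 383 is false
  GPA ≤ 3.92: 2.79 ≤ 3.92 is true
  intended major ∈ {Arts, Business, Humanities, STEM}: STEM is in the set → true
  disciplinary record: yes → true
  ACT score > 21: 35 > 21 is true
  legacy status: yes → true
  essay score ≥ 6: 8 ≥ 6 is true
  interview rating > 2: 1 > 2 is false
  SAT score ≥ 1062: 1103 ≥ 1062 is true
  in-state resident: no → false
Combine:
[1.1.1] true OR true = true
[1.1.2.1] false OR false = false
[1.1.2] NOT false = true
[1.1] true AND true = true
[1.2.3.1.1] false OR true = true
[1.2.3.1] NOT true = false
[1.2.3] NOT false = true
[1.2] false AND false AND true = false
[1] true OR false = true
[2.1] true AND true = true
[2.2.2] true OR true = true
[2.2] true → true = true
[2.3.1] false OR true OR false = true
[2.3] NOT true = false
[2] true AND true AND false = false
[root] true AND false = false
Overall: false → rejected

Rejected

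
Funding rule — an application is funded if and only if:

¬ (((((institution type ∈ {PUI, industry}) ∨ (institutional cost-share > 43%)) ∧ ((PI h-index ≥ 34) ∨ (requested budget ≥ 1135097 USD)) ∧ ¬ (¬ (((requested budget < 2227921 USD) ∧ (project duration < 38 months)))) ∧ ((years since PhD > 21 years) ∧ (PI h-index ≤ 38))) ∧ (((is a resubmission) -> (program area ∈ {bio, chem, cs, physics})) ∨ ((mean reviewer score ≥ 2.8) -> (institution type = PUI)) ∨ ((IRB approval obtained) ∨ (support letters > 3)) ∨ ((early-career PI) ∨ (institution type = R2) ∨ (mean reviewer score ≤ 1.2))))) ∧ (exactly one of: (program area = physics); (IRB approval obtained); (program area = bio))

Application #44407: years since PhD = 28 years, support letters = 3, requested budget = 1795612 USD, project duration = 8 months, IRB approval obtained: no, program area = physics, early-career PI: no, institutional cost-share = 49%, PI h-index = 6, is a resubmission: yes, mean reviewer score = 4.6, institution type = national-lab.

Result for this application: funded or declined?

Atomic conditions:
  institution type ∈ {PUI, industry}: national-lab is not in the set → false
  institutional cost-share > 43%: 49 > 43 is true
  PI h-index ≥ 34: 6 ≥ 34 is false
  requested budget ≥ 1135097 USD: 1795612 ≥ 1135097 is true
  requested budget < 2227921 USD: 1795612 < 2227921 is true
  project duration < 38 months: 8 < 38 is true
  years since PhD > 21 years: 28 > 21 is true
  PI h-index ≤ 38: 6 ≤ 38 is true
  is a resubmission: yes → true
  program area ∈ {bio, chem, cs, physics}: physics is in the set → true
  mean reviewer score ≥ 2.8: 4.6 ≥ 2.8 is true
  institution type = PUI: national-lab == PUI is false
  IRB approval obtained: no → false
  support letters > 3: 3 > 3 is false
  early-career PI: no → false
  institution type = R2: national-lab == R2 is false
  mean reviewer score ≤ 1.2: 4.6 ≤ 1.2 is false
  program area = physics: physics == physics is true
  program area = bio: physics == bio is false
Combine:
[1.1.1.1] false OR true = true
[1.1.1.2] false OR true = true
[1.1.1.3.1.1] true AND true = true
[1.1.1.3.1] NOT true = false
[1.1.1.3] NOT false = true
[1.1.1.4] true AND true = true
[1.1.1] true AND true AND true AND true = true
[1.1.2.1] true → true = true
[1.1.2.2] true → false = false
[1.1.2.3] false OR false = false
[1.1.2.4] false OR false OR false = false
[1.1.2] true OR false OR false OR false = true
[1.1] true AND true = true
[1] NOT true = false
[2] exactly-one(true, false, false) = true
[root] false AND true = false
Overall: false → declined

Declined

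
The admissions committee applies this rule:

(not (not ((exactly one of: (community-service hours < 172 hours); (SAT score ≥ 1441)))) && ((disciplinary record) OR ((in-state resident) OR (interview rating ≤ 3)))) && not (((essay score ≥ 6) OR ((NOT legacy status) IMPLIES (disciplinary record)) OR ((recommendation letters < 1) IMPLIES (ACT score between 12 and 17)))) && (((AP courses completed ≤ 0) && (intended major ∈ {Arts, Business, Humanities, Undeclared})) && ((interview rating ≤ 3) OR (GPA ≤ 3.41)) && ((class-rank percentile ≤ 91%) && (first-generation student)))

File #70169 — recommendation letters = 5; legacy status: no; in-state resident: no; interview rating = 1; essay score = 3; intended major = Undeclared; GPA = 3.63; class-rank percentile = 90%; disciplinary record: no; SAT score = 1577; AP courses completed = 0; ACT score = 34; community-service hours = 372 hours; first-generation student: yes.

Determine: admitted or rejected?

Atomic conditions:
  community-service hours < 172 hours: 372 < 172 is false
  SAT score ≥ 1441: 1577 ≥ 1441 is true
  disciplinary record: no → false
  in-state resident: no → false
  interview rating ≤ 3: 1 ≤ 3 is true
  essay score ≥ 6: 3 ≥ 6 is false
  NOT legacy status: no → true
  recommendation letters < 1: 5 < 1 is false
  ACT score between 12 and 17: 34 in [12, 17] is false
  AP courses completed ≤ 0: 0 ≤ 0 is true
  intended major ∈ {Arts, Business, Humanities, Undeclared}: Undeclared is in the set → true
  GPA ≤ 3.41: 3.63 ≤ 3.41 is false
  class-rank percentile ≤ 91%: 90 ≤ 91 is true
  first-generation student: yes → true
Combine:
[1.1.1.1] exactly-one(false, true) = true
[1.1.1] NOT true = false
[1.1] NOT false = true
[1.2.2] false OR true = true
[1.2] false OR true = true
[1] true AND true = true
[2.1.2] true → false = false
[2.1.3] false → false (antecedent false ⇒ implication holds) = true
[2.1] false OR false OR true = true
[2] NOT true = false
[3.1] true AND true = true
[3.2] true OR false = true
[3.3] true AND true = true
[3] true AND true AND true = true
[root] true AND false AND true = false
Overall: false → rejected

Rejected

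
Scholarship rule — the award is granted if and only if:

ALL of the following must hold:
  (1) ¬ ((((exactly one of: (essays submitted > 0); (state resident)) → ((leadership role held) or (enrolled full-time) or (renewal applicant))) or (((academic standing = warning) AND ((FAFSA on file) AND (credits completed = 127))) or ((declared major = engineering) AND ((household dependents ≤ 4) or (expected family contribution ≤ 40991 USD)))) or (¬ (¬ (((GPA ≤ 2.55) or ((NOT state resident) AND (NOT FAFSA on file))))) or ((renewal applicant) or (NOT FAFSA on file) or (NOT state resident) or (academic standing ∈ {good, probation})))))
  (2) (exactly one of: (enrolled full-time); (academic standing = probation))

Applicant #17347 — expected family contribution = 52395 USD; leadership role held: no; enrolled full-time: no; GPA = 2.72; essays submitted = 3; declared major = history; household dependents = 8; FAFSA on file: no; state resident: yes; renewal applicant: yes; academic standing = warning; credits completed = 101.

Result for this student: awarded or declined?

Atomic conditions:
  essays submitted > 0: 3 > 0 is true
  state resident: yes → true
  leadership role held: no → false
  enrolled full-time: no → false
  renewal applicant: yes → true
  academic standing = warning: warning == warning is true
  FAFSA on file: no → false
  credits completed = 127: 101 == 127 is false
  declared major = engineering: history == engineering is false
  household dependents ≤ 4: 8 ≤ 4 is false
  expected family contribution ≤ 40991 USD: 52395 ≤ 40991 is false
  GPA ≤ 2.55: 2.72 ≤ 2.55 is false
  NOT state resident: yes → false
  NOT FAFSA on file: no → true
  academic standing ∈ {good, probation}: warning is not in the set → false
  academic standing = probation: warning == probation is false
Combine:
[1.1.1.1] exactly-one(true, true) = false
[1.1.1.2] false OR false OR true = true
[1.1.1] false → true (antecedent false ⇒ implication holds) = true
[1.1.2.1.2] false AND false = false
[1.1.2.1] true AND false = false
[1.1.2.2.2] false OR false = false
[1.1.2.2] false AND false = false
[1.1.2] false OR false = false
[1.1.3.1.1.1.2] false AND true = false
[1.1.3.1.1.1] false OR false = false
[1.1.3.1.1] NOT false = true
[1.1.3.1] NOT true = false
[1.1.3.2] true OR true OR false OR false = true
[1.1.3] false OR true = true
[1.1] true OR false OR true = true
[1] NOT true = false
[2] exactly-one(false, false) = false
[root] false AND false = false
Overall: false → declined

Declined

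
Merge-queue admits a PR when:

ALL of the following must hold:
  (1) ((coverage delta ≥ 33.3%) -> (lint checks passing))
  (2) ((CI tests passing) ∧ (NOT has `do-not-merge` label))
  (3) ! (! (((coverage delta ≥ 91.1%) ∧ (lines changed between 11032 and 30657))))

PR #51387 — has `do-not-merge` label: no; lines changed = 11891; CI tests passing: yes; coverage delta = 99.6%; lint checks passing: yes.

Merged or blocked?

Atomic conditions:
  coverage delta ≥ 33.3%: 99.6 ≥ 33.3 is true
  lint checks passing: yes → true
  CI tests passing: yes → true
  NOT has `do-not-merge` label: no → true
  coverage delta ≥ 91.1%: 99.6 ≥ 91.1 is true
  lines changed between 11032 and 30657: 11891 in [11032, 30657] is true
Combine:
[1] true → true = true
[2] true AND true = true
[3.1.1] true AND true = true
[3.1] NOT true = false
[3] NOT false = true
[root] true AND true AND true = true
Overall: true → merged

Merged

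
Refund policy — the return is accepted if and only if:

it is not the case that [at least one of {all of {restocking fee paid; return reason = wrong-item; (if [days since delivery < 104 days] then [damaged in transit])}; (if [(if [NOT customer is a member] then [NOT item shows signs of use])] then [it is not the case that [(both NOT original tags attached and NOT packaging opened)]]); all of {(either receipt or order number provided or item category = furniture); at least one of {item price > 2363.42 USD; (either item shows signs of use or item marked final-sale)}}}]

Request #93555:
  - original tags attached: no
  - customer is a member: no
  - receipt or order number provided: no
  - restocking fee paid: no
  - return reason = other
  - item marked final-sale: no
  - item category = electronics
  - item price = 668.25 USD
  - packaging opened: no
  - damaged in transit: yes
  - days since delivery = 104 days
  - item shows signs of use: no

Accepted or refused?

Accepted

Atomic conditions:
  restocking fee paid: no → false
  return reason = wrong-item: other == wrong-item is false
  days since delivery < 104 days: 104 < 104 is false
  damaged in transit: yes → true
  NOT customer is a member: no → true
  NOT item shows signs of use: no → true
  NOT original tags attached: no → true
  NOT packaging opened: no → true
  receipt or order number provided: no → false
  item category = furniture: electronics == furniture is false
  item price > 2363.42 USD: 668.25 > 2363.42 is false
  item shows signs of use: no → false
  item marked final-sale: no → false
Combine:
[1.1.3] false → true (antecedent false ⇒ implication holds) = true
[1.1] false AND false AND true = false
[1.2.1] true → true = true
[1.2.2.1] true AND true = true
[1.2.2] NOT true = false
[1.2] true → false = false
[1.3.1] false OR false = false
[1.3.2.2] false OR false = false
[1.3.2] false OR false = false
[1.3] false AND false = false
[1] false OR false OR false = false
[root] NOT false = true
Overall: true → accepted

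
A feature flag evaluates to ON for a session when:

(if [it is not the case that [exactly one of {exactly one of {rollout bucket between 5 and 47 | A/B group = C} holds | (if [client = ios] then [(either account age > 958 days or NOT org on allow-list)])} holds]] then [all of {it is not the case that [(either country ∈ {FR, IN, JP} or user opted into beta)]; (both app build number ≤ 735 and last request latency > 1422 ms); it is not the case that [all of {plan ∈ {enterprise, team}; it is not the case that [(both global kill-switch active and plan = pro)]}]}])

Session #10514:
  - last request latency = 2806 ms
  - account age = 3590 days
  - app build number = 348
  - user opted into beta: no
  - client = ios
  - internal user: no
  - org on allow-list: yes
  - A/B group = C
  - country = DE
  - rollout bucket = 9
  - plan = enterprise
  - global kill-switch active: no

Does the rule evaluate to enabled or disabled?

Enabled

Atomic conditions:
  rollout bucket between 5 and 47: 9 in [5, 47] is true
  A/B group = C: C == C is true
  client = ios: ios == ios is true
  account age > 958 days: 3590 > 958 is true
  NOT org on allow-list: yes → false
  country ∈ {FR, IN, JP}: DE is not in the set → false
  user opted into beta: no → false
  app build number ≤ 735: 348 ≤ 735 is true
  last request latency > 1422 ms: 2806 > 1422 is true
  plan ∈ {enterprise, team}: enterprise is in the set → true
  global kill-switch active: no → false
  plan = pro: enterprise == pro is false
Combine:
[1.1.1] exactly-one(true, true) = false
[1.1.2.2] true OR false = true
[1.1.2] true → true = true
[1.1] exactly-one(false, true) = true
[1] NOT true = false
[2.1.1] false OR false = false
[2.1] NOT false = true
[2.2] true AND true = true
[2.3.1.2.1] false AND false = false
[2.3.1.2] NOT false = true
[2.3.1] true AND true = true
[2.3] NOT true = false
[2] true AND true AND false = false
[root] false → false (antecedent false ⇒ implication holds) = true
Overall: true → enabled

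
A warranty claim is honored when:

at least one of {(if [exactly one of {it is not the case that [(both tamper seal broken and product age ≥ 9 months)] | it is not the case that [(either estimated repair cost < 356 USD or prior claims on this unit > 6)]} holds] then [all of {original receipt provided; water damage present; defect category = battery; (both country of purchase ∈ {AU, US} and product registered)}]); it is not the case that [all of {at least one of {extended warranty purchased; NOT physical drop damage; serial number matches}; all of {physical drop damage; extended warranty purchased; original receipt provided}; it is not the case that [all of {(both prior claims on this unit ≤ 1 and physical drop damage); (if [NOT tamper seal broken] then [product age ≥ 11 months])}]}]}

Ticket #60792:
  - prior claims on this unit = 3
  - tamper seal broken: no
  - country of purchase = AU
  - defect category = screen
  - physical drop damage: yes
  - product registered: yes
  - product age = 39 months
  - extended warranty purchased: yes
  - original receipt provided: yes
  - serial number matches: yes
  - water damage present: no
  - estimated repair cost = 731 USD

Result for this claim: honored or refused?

Honored

Atomic conditions:
  tamper seal broken: no → false
  product age ≥ 9 months: 39 ≥ 9 is true
  estimated repair cost < 356 USD: 731 < 356 is false
  prior claims on this unit > 6: 3 > 6 is false
  original receipt provided: yes → true
  water damage present: no → false
  defect category = battery: screen == battery is false
  country of purchase ∈ {AU, US}: AU is in the set → true
  product registered: yes → true
  extended warranty purchased: yes → true
  NOT physical drop damage: yes → false
  serial number matches: yes → true
  physical drop damage: yes → true
  prior claims on this unit ≤ 1: 3 ≤ 1 is false
  NOT tamper seal broken: no → true
  product age ≥ 11 months: 39 ≥ 11 is true
Combine:
[1.1.1.1] false AND true = false
[1.1.1] NOT false = true
[1.1.2.1] false OR false = false
[1.1.2] NOT false = true
[1.1] exactly-one(true, true) = false
[1.2.4] true AND true = true
[1.2] true AND false AND false AND true = false
[1] false → false (antecedent false ⇒ implication holds) = true
[2.1.1] true OR false OR true = true
[2.1.2] true AND true AND true = true
[2.1.3.1.1] false AND true = false
[2.1.3.1.2] true → true = true
[2.1.3.1] false AND true = false
[2.1.3] NOT false = true
[2.1] true AND true AND true = true
[2] NOT true = false
[root] true OR false = true
Overall: true → honored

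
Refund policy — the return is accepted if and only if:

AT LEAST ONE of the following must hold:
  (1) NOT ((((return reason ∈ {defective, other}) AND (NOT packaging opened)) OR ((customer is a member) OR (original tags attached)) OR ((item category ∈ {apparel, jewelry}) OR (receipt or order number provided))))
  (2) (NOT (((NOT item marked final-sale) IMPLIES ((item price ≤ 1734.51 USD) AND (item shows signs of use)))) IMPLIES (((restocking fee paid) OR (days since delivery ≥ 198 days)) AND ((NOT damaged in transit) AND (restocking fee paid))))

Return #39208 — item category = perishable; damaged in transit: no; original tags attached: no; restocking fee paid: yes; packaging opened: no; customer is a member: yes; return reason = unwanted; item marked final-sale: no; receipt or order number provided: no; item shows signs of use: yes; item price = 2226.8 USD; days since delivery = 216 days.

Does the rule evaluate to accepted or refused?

Accepted

Atomic conditions:
  return reason ∈ {defective, other}: unwanted is not in the set → false
  NOT packaging opened: no → true
  customer is a member: yes → true
  original tags attached: no → false
  item category ∈ {apparel, jewelry}: perishable is not in the set → false
  receipt or order number provided: no → false
  NOT item marked final-sale: no → true
  item price ≤ 1734.51 USD: 2226.8 ≤ 1734.51 is false
  item shows signs of use: yes → true
  restocking fee paid: yes → true
  days since delivery ≥ 198 days: 216 ≥ 198 is true
  NOT damaged in transit: no → true
Combine:
[1.1.1] false AND true = false
[1.1.2] true OR false = true
[1.1.3] false OR false = false
[1.1] false OR true OR false = true
[1] NOT true = false
[2.1.1.2] false AND true = false
[2.1.1] true → false = false
[2.1] NOT false = true
[2.2.1] true OR true = true
[2.2.2] true AND true = true
[2.2] true AND true = true
[2] true → true = true
[root] false OR true = true
Overall: true → accepted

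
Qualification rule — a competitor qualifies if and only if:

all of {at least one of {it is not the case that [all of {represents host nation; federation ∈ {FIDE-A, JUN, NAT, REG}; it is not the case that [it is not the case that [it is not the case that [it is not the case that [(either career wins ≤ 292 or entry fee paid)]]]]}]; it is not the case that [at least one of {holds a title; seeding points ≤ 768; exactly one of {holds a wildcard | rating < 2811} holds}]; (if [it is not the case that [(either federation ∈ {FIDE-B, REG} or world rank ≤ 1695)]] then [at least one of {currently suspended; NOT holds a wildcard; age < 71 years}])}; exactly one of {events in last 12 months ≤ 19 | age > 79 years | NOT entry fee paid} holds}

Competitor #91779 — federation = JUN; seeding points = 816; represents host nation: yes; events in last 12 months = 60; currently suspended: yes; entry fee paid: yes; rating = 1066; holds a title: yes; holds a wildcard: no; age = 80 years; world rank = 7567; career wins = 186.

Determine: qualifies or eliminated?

Atomic conditions:
  represents host nation: yes → true
  federation ∈ {FIDE-A, JUN, NAT, REG}: JUN is in the set → true
  career wins ≤ 292: 186 ≤ 292 is true
  entry fee paid: yes → true
  holds a title: yes → true
  seeding points ≤ 768: 816 ≤ 768 is false
  holds a wildcard: no → false
  rating < 2811: 1066 < 2811 is true
  federation ∈ {FIDE-B, REG}: JUN is not in the set → false
  world rank ≤ 1695: 7567 ≤ 1695 is false
  currently suspended: yes → true
  NOT holds a wildcard: no → true
  age < 71 years: 80 < 71 is false
  events in last 12 months ≤ 19: 60 ≤ 19 is false
  age > 79 years: 80 > 79 is true
  NOT entry fee paid: yes → false
Combine:
[1.1.1.3.1.1.1.1] true OR true = true
[1.1.1.3.1.1.1] NOT true = false
[1.1.1.3.1.1] NOT false = true
[1.1.1.3.1] NOT true = false
[1.1.1.3] NOT false = true
[1.1.1] true AND true AND true = true
[1.1] NOT true = false
[1.2.1.3] exactly-one(false, true) = true
[1.2.1] true OR false OR true = true
[1.2] NOT true = false
[1.3.1.1] false OR false = false
[1.3.1] NOT false = true
[1.3.2] true OR true OR false = true
[1.3] true → true = true
[1] false OR false OR true = true
[2] exactly-one(false, true, false) = true
[root] true AND true = true
Overall: true → qualifies

Qualifies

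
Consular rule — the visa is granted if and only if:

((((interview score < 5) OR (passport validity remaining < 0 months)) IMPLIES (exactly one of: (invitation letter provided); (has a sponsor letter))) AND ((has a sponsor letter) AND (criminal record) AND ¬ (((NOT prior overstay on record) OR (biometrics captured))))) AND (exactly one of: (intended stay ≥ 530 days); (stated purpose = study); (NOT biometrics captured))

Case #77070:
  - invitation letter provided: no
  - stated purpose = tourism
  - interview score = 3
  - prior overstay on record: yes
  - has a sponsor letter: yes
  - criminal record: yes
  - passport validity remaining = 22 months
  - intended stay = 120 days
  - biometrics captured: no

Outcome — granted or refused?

Granted

Atomic conditions:
  interview score < 5: 3 < 5 is true
  passport validity remaining < 0 months: 22 < 0 is false
  invitation letter provided: no → false
  has a sponsor letter: yes → true
  criminal record: yes → true
  NOT prior overstay on record: yes → false
  biometrics captured: no → false
  intended stay ≥ 530 days: 120 ≥ 530 is false
  stated purpose = study: tourism == study is false
  NOT biometrics captured: no → true
Combine:
[1.1.1] true OR false = true
[1.1.2] exactly-one(false, true) = true
[1.1] true → true = true
[1.2.3.1] false OR false = false
[1.2.3] NOT false = true
[1.2] true AND true AND true = true
[1] true AND true = true
[2] exactly-one(false, false, true) = true
[root] true AND true = true
Overall: true → granted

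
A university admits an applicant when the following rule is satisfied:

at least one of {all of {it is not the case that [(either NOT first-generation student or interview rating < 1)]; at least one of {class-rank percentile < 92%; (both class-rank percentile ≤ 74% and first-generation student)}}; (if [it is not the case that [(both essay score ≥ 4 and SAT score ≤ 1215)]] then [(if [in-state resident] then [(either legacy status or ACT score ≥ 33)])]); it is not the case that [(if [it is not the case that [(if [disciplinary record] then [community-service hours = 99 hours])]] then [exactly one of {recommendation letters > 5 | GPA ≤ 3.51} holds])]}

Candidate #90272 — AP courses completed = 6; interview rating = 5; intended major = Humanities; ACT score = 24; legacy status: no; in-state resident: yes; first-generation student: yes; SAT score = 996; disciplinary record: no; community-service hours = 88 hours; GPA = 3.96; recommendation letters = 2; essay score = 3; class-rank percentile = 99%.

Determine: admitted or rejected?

Rejected

Atomic conditions:
  NOT first-generation student: yes → false
  interview rating < 1: 5 < 1 is false
  class-rank percentile < 92%: 99 < 92 is false
  class-rank percentile ≤ 74%: 99 ≤ 74 is false
  first-generation student: yes → true
  essay score ≥ 4: 3 ≥ 4 is false
  SAT score ≤ 1215: 996 ≤ 1215 is true
  in-state resident: yes → true
  legacy status: no → false
  ACT score ≥ 33: 24 ≥ 33 is false
  disciplinary record: no → false
  community-service hours = 99 hours: 88 == 99 is false
  recommendation letters > 5: 2 > 5 is false
  GPA ≤ 3.51: 3.96 ≤ 3.51 is false
Combine:
[1.1.1] false OR false = false
[1.1] NOT false = true
[1.2.2] false AND true = false
[1.2] false OR false = false
[1] true AND false = false
[2.1.1] false AND true = false
[2.1] NOT false = true
[2.2.2] false OR false = false
[2.2] true → false = false
[2] true → false = false
[3.1.1.1] false → false (antecedent false ⇒ implication holds) = true
[3.1.1] NOT true = false
[3.1.2] exactly-one(false, false) = false
[3.1] false → false (antecedent false ⇒ implication holds) = true
[3] NOT true = false
[root] false OR false OR false = false
Overall: false → rejected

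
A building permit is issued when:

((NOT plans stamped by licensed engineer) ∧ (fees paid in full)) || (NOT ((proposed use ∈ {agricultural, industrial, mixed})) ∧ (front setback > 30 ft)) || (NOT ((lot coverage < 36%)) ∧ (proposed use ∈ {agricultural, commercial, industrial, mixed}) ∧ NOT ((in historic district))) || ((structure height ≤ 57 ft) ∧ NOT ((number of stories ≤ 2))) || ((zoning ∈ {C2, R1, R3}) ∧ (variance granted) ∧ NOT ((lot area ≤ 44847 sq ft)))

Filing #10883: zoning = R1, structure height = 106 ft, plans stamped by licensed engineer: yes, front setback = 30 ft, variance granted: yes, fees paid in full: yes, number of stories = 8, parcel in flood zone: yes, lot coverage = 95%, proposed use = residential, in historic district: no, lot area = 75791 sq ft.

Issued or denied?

Atomic conditions:
  NOT plans stamped by licensed engineer: yes → false
  fees paid in full: yes → true
  proposed use ∈ {agricultural, industrial, mixed}: residential is not in the set → false
  front setback > 30 ft: 30 > 30 is false
  lot coverage < 36%: 95 < 36 is false
  proposed use ∈ {agricultural, commercial, industrial, mixed}: residential is not in the set → false
  in historic district: no → false
  structure height ≤ 57 ft: 106 ≤ 57 is false
  number of stories ≤ 2: 8 ≤ 2 is false
  zoning ∈ {C2, R1, R3}: R1 is in the set → true
  variance granted: yes → true
  lot area ≤ 44847 sq ft: 75791 ≤ 44847 is false
Combine:
[1] false AND true = false
[2.1] NOT false = true
[2] true AND false = false
[3.1] NOT false = true
[3.3] NOT false = true
[3] true AND false AND true = false
[4.2] NOT false = true
[4] false AND true = false
[5.3] NOT false = true
[5] true AND true AND true = true
[root] false OR false OR false OR false OR true = true
Overall: true → issued

Issued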